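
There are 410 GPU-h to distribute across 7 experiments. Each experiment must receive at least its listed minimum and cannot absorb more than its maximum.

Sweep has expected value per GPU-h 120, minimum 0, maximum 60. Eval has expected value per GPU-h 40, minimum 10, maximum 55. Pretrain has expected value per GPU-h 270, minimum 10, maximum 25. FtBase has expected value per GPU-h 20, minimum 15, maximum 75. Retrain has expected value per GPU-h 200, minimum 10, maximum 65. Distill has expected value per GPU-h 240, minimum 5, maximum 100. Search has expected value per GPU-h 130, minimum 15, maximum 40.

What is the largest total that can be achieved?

Meeting every minimum uses 0+10+10+15+10+5+15 = 65 GPU-h, leaving 345.
Rank by expected value per GPU-h: Pretrain 270 > Distill 240 > Retrain 200 > Search 130 > Sweep 120 > Eval 40 > FtBase 20.
Pretrain takes 15 more to reach its cap of 25 → 330 left.
Distill: +95 to 100 (cap) → 235 left.
Give Retrain 55 more to hit its cap of 65 → 180 left.
Search takes 25 more to reach its cap of 40 → 155 left.
Give Sweep 60 more to hit its cap of 60 → 95 left.
Eval takes 45 more to reach its cap of 55 → 50 left.
FtBase: +50 (room for 60) → 65. Pool exhausted.
Total = 120×60 + 40×55 + 270×25 + 20×65 + 200×65 + 240×100 + 130×40 = 59650.

59650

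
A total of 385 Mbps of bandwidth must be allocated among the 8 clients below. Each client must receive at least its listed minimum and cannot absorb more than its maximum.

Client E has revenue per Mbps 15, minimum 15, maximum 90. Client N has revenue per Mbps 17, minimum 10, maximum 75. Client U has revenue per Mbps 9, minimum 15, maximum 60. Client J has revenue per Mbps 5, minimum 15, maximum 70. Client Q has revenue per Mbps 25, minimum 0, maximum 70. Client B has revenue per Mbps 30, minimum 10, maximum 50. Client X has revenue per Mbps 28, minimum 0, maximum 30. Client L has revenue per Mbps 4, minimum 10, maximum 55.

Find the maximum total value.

7235

Meeting every minimum uses 15+10+15+15+0+10+0+10 = 75 Mbps, leaving 310.
Order the clients by revenue per Mbps: Client B 30 > Client X 28 > Client Q 25 > Client N 17 > Client E 15 > Client U 9 > Client J 5 > Client L 4.
Client B: +40 to 50 (cap) ; 270 left.
Give Client X 30 more to hit its cap of 30 ; 240 left.
Give Client Q 70 more to hit its cap of 70 ; 170 left.
Client N takes 65 more to reach its cap of 75 ; 105 left.
Give Client E 75 more to hit its cap of 90 ; 30 left.
Only 30 left; Client U takes them to reach 45.
Total = 15×90 + 17×75 + 9×45 + 5×15 + 25×70 + 30×50 + 28×30 + 4×10 = 7235.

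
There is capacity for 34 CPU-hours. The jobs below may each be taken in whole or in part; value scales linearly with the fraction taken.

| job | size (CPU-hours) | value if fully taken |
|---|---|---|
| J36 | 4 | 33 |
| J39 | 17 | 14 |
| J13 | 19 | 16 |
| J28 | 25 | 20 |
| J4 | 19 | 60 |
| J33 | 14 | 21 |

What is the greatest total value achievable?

109.5

Sort by value density: J36 33/4≈8.25, J4 60/19≈3.16, J33 21/14≈1.5, J13 16/19≈0.842, J39 14/17≈0.824, J28 20/25≈0.8.
J36: take in full, 4 CPU-hours for value 33 → 30 left.
Take all of J4 (19 CPU-hours, value 60) → 11 CPU-hours left.
Fill the last 11 CPU-hours with part of J33: 11/14 of it earns 16.5.
Total value = 109.5.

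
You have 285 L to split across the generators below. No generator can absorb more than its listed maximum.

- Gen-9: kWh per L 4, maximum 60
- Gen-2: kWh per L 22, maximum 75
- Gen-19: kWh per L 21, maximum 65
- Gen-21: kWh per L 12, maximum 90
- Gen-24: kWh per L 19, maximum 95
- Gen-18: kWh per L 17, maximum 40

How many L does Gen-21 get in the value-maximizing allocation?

10

Rank by kWh per L: Gen-2 22 > Gen-19 21 > Gen-24 19 > Gen-18 17 > Gen-21 12 > Gen-9 4.
Gen-2 takes 75 to reach its cap of 75 — 210 left.
Give Gen-19 65 to hit its cap of 65 — 145 left.
Gen-24 takes 95 to reach its cap of 95 — 50 left.
Give Gen-18 40 to hit its cap of 40 — 10 left.
Gen-21: +10 (room for 90) → 10. Pool exhausted.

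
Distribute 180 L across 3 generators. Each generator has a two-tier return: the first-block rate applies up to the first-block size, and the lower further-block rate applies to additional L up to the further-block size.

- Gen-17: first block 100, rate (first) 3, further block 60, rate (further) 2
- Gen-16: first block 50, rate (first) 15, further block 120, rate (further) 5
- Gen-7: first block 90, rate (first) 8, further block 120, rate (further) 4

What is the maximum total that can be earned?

1670

Treat each block as its own option and order by rate: Gen-16/first 15 > Gen-7/first 8 > Gen-16/second 5 > Gen-7/second 4 > Gen-17/first 3 > Gen-17/second 2.
Gen-16/first (15): +50 — 130 left.
Gen-7/first (8): +90 — 40 left.
Gen-16 second at 5: only 40 left, fill 40.
Total = 15×50 + 8×90 + 5×40 = 1670.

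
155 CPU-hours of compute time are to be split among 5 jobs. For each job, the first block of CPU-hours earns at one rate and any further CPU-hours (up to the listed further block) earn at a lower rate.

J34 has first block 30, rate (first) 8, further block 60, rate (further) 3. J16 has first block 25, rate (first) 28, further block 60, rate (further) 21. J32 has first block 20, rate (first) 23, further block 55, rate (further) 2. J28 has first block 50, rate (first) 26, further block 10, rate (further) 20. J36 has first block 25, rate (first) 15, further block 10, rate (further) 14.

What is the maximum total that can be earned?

Treat each block as its own option and order by rate: J16/T1 28 > J28/T1 26 > J32/T1 23 > J16/T2 21 > J28/T2 20 > J36/T1 15 > J36/T2 14 > J34/T1 8 > J34/T2 3 > J32/T2 2.
Fill J16 T1 block (25 at 28) ; 130 left.
J28/T1 (26): +50 ; 80 left.
Fill J32 T1 block (20 at 23) ; 60 left.
J16 T2 at 21: fill all 60 ; 0 left.
Total = 28×25 + 26×50 + 23×20 + 21×60 = 3720.

3720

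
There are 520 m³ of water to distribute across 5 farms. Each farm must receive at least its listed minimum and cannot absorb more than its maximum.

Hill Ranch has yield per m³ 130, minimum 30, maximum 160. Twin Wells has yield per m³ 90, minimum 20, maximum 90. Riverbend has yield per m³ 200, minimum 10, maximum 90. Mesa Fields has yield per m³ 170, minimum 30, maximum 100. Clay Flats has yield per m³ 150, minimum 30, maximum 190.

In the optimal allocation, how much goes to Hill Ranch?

Meeting every minimum uses 30+20+10+30+30 = 120 m³, leaving 400.
Order the farms by yield per m³: Riverbend 200 > Mesa Fields 170 > Clay Flats 150 > Hill Ranch 130 > Twin Wells 90.
Riverbend: +80 to 90 (cap) ; 320 left.
Mesa Fields takes 70 more to reach its cap of 100 ; 250 left.
Give Clay Flats 160 more to hit its cap of 190 ; 90 left.
Hill Ranch has room for 130 more but only 90 remain, so it gets 120.

120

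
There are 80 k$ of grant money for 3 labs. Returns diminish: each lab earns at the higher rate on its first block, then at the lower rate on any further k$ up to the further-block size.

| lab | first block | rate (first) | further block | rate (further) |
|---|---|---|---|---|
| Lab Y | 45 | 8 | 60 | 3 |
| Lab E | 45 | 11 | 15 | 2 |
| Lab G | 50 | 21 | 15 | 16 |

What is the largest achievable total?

Rank every tier by rate: Lab G/T1 21 > Lab G/T2 16 > Lab E/T1 11 > Lab Y/T1 8 > Lab Y/T2 3 > Lab E/T2 2.
Fill Lab G T1 block (50 at 21) → 30 left.
Lab G T2 at 16: fill all 15 → 15 left.
Lab E T1 at 11: only 15 left, fill 15.
Total = 21×50 + 16×15 + 11×15 = 1455.

1455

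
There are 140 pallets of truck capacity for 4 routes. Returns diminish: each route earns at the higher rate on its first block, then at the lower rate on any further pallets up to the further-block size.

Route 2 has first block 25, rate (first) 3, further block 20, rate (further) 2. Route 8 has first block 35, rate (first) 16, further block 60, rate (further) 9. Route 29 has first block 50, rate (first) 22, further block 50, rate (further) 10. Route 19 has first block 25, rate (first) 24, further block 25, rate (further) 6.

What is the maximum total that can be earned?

2560

Treat each block as its own option and order by rate: Route 19/T1 24 > Route 29/T1 22 > Route 8/T1 16 > Route 29/T2 10 > Route 8/T2 9 > Route 19/T2 6 > Route 2/T1 3 > Route 2/T2 2.
Fill Route 19 T1 block (25 at 24) — 115 left.
Fill Route 29 T1 block (50 at 22) — 65 left.
Route 8/T1 (16): +35 — 30 left.
30 remain; put them into Route 29 T2 at 10.
Total = 24×25 + 22×50 + 16×35 + 10×30 = 2560.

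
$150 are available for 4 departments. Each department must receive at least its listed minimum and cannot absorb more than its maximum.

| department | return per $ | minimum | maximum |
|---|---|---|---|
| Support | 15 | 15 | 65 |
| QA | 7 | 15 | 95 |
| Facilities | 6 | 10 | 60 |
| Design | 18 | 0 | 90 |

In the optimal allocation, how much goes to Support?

Meeting every minimum uses 15+15+10+0 = 40 $, leaving 110.
Rank by return per $: Design 18 > Support 15 > QA 7 > Facilities 6.
Design takes 90 more to reach its cap of 90 ; 20 left.
Support: +20 (room for 50) → 35. Pool exhausted.

35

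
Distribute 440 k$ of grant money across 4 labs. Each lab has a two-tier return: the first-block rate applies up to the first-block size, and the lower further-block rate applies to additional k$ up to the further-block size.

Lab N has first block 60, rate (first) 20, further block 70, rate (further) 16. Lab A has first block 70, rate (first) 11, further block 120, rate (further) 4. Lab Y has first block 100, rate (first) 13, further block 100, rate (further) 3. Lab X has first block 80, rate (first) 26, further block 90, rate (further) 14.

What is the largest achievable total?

7400

Order all 8 blocks by rate: Lab X/first 26 > Lab N/first 20 > Lab N/second 16 > Lab X/second 14 > Lab Y/first 13 > Lab A/first 11 > Lab A/second 4 > Lab Y/second 3.
Lab X first at 26: fill all 80 → 360 left.
Fill Lab N first block (60 at 20) → 300 left.
Fill Lab N second block (70 at 16) → 230 left.
Fill Lab X second block (90 at 14) → 140 left.
Fill Lab Y first block (100 at 13) → 40 left.
40 remain; put them into Lab A first at 11.
Total = 26×80 + 20×60 + 16×70 + 14×90 + 13×100 + 11×40 = 7400.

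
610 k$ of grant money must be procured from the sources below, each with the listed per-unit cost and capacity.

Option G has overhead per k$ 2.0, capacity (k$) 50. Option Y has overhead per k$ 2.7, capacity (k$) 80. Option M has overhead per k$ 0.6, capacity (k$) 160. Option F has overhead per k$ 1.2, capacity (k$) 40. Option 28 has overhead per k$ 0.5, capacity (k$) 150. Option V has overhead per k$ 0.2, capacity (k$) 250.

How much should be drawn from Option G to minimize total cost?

10

Cheapest first:
Option V at 0.2: take all 250 k$ — 360 still needed.
Option 28 at 0.5: take all 150 k$ — 210 still needed.
Option M (0.6): use full 160 — 50 k$ to go.
Option F at 1.2: take all 40 k$ — 10 still needed.
Option G at 2.0: take 10 of its 50 — requirement met.
Option Y: unused.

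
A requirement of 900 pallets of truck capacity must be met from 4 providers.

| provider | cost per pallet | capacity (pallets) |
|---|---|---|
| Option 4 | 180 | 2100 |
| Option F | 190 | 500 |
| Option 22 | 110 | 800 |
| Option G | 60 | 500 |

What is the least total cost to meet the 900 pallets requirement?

74000

Cheapest first:
Option G at 60: take all 500 pallets → 400 still needed.
Option 22 at 110: take 400 of its 800 → requirement met.
Option 4, Option F: unused.
Cost = 500×60 + 400×110 = 74000.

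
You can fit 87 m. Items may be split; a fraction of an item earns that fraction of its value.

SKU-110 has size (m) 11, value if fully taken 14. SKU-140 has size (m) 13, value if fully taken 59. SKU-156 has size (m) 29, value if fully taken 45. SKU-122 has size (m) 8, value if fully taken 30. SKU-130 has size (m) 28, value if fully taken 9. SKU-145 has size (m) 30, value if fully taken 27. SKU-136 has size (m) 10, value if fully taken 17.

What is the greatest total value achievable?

179.4

Rank by value-to-size ratio: SKU-140 59/13≈4.54, SKU-122 30/8≈3.75, SKU-136 17/10≈1.7, SKU-156 45/29≈1.55, SKU-110 14/11≈1.27, SKU-145 27/30≈0.9, SKU-130 9/28≈0.321.
All 13 m of SKU-140 fit (value 59) — 74 remain.
SKU-122: take in full, 8 m for value 30 — 66 left.
All 10 m of SKU-136 fit (value 17) — 56 remain.
SKU-156: take in full, 29 m for value 45 — 27 left.
SKU-110: take in full, 11 m for value 14 — 16 left.
Only 16 m remain; take 16/30 of SKU-145 for value 27×16/30 = 14.4.
Total value = 179.4.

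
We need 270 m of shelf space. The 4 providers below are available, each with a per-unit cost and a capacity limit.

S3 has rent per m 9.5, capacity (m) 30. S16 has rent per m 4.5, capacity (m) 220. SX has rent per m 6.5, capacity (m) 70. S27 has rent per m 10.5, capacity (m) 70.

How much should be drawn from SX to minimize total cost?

Fill from the cheapest provider first.
Take 220 from S16 at 4.5 — need 50 more.
SX (6.5): take the remaining 50 — done.
S3, S27: unused.

50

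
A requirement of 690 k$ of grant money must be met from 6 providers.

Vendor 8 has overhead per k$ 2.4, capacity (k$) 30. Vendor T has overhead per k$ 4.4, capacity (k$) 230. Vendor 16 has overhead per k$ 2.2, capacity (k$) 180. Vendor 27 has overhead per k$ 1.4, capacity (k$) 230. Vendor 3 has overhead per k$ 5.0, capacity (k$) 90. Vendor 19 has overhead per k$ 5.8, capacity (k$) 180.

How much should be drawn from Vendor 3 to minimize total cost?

20

Fill from the cheapest provider first.
Vendor 27 at 1.4: take all 230 k$ → 460 still needed.
Vendor 16 at 2.2: take all 180 k$ → 280 still needed.
Take 30 from Vendor 8 at 2.4 → need 250 more.
Vendor T at 4.4: take all 230 k$ → 20 still needed.
Take 20 from Vendor 3 at 5.0 to finish.
Vendor 19: unused.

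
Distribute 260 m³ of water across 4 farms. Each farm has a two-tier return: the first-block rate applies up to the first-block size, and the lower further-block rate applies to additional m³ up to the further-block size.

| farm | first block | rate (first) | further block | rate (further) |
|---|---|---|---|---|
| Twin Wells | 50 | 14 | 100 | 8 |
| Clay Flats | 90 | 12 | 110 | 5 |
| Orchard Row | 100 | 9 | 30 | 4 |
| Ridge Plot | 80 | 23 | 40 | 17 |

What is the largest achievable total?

4300

Rank every tier by rate: Ridge Plot/tier1 23 > Ridge Plot/tier2 17 > Twin Wells/tier1 14 > Clay Flats/tier1 12 > Orchard Row/tier1 9 > Twin Wells/tier2 8 > Clay Flats/tier2 5 > Orchard Row/tier2 4.
Ridge Plot tier1 at 23: fill all 80 ; 180 left.
Ridge Plot tier2 at 17: fill all 40 ; 140 left.
Twin Wells/tier1 (14): +50 ; 90 left.
Clay Flats tier1 at 12: fill all 90 ; 0 left.
Total = 23×80 + 17×40 + 14×50 + 12×90 = 4300.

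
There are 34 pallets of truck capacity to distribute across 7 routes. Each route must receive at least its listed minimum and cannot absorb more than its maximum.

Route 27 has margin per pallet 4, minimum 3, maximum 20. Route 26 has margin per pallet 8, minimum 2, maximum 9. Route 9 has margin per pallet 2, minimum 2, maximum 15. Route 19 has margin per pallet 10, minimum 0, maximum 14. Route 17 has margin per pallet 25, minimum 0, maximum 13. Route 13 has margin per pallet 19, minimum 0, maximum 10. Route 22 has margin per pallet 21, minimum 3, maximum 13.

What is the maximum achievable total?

649

Meeting every minimum uses 3+2+2+0+0+0+3 = 10 pallets, leaving 24.
Highest margin per pallet first: Route 17 25 > Route 22 21 > Route 13 19 > Route 19 10 > Route 26 8 > Route 27 4 > Route 9 2.
Route 17 takes 13 more to reach its cap of 13 → 11 left.
Route 22 takes 10 more to reach its cap of 13 → 1 left.
Route 13 has room for 10 more but only 1 remain, so it gets 1.
Total = 4×3 + 8×2 + 2×2 + 25×13 + 19×1 + 21×13 = 649.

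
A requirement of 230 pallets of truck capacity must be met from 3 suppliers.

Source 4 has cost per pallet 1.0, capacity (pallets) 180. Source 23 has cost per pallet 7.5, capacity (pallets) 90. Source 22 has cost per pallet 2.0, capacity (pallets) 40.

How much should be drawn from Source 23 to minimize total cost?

Cheapest first:
Take 180 from Source 4 at 1.0 — need 50 more.
Source 22 (2.0): use full 40 — 10 pallets to go.
Source 23 (7.5): take the remaining 10 — done.

10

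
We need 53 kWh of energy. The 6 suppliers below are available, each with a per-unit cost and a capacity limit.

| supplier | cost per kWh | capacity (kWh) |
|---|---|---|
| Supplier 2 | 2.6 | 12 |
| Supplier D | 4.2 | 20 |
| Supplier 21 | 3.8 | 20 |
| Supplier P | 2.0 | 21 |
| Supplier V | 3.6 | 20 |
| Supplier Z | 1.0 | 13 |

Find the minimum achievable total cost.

111.4

Cheapest first:
Take 13 from Supplier Z at 1.0 — need 40 more.
Supplier P at 2.0: take all 21 kWh — 19 still needed.
Supplier 2 at 2.6: take all 12 kWh — 7 still needed.
Supplier V at 3.6: take 7 of its 20 — requirement met.
Supplier 21, Supplier D: unused.
Cost = 13×1.0 + 21×2.0 + 12×2.6 + 7×3.6 = 111.4.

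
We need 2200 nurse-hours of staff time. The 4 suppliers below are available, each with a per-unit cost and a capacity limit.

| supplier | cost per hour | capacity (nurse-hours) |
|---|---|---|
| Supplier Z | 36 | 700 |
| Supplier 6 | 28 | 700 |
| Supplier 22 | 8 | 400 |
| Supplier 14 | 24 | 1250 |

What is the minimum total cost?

48600

Use suppliers in increasing cost order.
Take 400 from Supplier 22 at 8 → need 1800 more.
Supplier 14 at 24: take all 1250 nurse-hours → 550 still needed.
Supplier 6 at 28: take 550 of its 700 → requirement met.
Supplier Z: unused.
Cost = 400×8 + 1250×24 + 550×28 = 48600.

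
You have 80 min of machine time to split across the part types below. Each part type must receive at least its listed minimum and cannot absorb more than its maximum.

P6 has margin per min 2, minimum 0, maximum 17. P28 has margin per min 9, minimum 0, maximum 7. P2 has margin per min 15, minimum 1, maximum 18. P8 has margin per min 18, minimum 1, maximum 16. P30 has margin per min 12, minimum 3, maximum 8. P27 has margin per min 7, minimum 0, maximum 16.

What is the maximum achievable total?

859

Meeting every minimum uses 0+0+1+1+3+0 = 5 min, leaving 75.
Rank by margin per min: P8 18 > P2 15 > P30 12 > P28 9 > P27 7 > P6 2.
P8: +15 to 16 (cap) — 60 left.
P2 takes 17 more to reach its cap of 18 — 43 left.
Give P30 5 more to hit its cap of 8 — 38 left.
P28: +7 to 7 (cap) — 31 left.
P27: +16 to 16 (cap) — 15 left.
Only 15 left; P6 takes them to reach 15.
Total = 2×15 + 9×7 + 15×18 + 18×16 + 12×8 + 7×16 = 859.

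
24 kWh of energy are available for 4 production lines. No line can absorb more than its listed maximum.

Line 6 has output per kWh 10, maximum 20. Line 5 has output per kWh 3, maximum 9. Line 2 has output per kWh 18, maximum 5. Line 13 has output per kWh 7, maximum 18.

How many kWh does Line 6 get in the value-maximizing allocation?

19

Rank by output per kWh: Line 2 18 > Line 6 10 > Line 13 7 > Line 5 3.
Line 2 takes 5 to reach its cap of 5 ; 19 left.
Only 19 left; Line 6 takes them to reach 19.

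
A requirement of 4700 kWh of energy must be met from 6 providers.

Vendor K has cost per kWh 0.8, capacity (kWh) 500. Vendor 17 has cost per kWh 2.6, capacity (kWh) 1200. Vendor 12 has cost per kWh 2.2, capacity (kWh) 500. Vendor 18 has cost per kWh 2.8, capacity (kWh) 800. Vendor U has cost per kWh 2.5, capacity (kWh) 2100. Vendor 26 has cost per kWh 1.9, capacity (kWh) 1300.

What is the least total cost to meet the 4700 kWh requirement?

10000

Fill from the cheapest provider first.
Vendor K at 0.8: take all 500 kWh → 4200 still needed.
Take 1300 from Vendor 26 at 1.9 → need 2900 more.
Take 500 from Vendor 12 at 2.2 → need 2400 more.
Take 2100 from Vendor U at 2.5 → need 300 more.
Take 300 from Vendor 17 at 2.6 to finish.
Vendor 18: unused.
Cost = 500×0.8 + 1300×1.9 + 500×2.2 + 2100×2.5 + 300×2.6 = 10000.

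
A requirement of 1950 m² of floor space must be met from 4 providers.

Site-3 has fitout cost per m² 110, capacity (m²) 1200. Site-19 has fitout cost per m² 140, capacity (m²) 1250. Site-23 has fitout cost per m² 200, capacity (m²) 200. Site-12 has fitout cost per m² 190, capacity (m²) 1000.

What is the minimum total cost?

237000

Fill from the cheapest provider first.
Site-3 at 110: take all 1200 m² → 750 still needed.
Take 750 from Site-19 at 140 to finish.
Site-12, Site-23: unused.
Cost = 1200×110 + 750×140 = 237000.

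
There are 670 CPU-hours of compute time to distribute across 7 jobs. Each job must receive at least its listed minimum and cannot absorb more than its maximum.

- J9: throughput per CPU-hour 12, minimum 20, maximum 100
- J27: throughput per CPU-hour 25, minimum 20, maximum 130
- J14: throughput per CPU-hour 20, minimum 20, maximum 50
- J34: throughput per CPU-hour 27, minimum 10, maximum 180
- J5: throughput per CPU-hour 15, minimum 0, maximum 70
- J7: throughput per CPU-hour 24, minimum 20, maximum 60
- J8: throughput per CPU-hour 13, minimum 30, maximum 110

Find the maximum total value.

Meeting every minimum uses 20+20+20+10+0+20+30 = 120 CPU-hours, leaving 550.
Highest throughput per CPU-hour first: J34 27 > J27 25 > J7 24 > J14 20 > J5 15 > J8 13 > J9 12.
J34 takes 170 more to reach its cap of 180 ; 380 left.
Give J27 110 more to hit its cap of 130 ; 270 left.
J7: +40 to 60 (cap) ; 230 left.
Give J14 30 more to hit its cap of 50 ; 200 left.
J5: +70 to 70 (cap) ; 130 left.
Give J8 80 more to hit its cap of 110 ; 50 left.
J9 has room for 80 more but only 50 remain, so it gets 70.
Total = 12×70 + 25×130 + 20×50 + 27×180 + 15×70 + 24×60 + 13×110 = 13870.

13870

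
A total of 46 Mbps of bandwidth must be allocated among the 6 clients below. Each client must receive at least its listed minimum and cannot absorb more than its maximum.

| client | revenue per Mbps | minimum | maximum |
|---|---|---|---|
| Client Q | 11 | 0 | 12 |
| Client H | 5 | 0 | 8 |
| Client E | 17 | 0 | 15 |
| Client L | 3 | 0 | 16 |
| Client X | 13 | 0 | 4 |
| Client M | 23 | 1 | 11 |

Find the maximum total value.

712

Meeting every minimum uses 0+0+0+0+0+1 = 1 Mbps, leaving 45.
Order the clients by revenue per Mbps: Client M 23 > Client E 17 > Client X 13 > Client Q 11 > Client H 5 > Client L 3.
Client M: +10 to 11 (cap) ; 35 left.
Client E takes 15 more to reach its cap of 15 ; 20 left.
Give Client X 4 more to hit its cap of 4 ; 16 left.
Client Q takes 12 more to reach its cap of 12 ; 4 left.
Client H has room for 8 more but only 4 remain, so it gets 4.
Total = 11×12 + 5×4 + 17×15 + 13×4 + 23×11 = 712.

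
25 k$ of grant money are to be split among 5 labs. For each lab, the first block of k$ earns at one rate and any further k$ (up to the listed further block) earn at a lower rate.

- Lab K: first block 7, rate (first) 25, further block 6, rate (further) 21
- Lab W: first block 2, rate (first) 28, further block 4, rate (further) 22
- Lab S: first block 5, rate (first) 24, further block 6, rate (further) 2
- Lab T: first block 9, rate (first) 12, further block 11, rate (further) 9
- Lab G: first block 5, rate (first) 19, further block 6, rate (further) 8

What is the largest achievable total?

584

Order all 10 blocks by rate: Lab W/tier1 28 > Lab K/tier1 25 > Lab S/tier1 24 > Lab W/tier2 22 > Lab K/tier2 21 > Lab G/tier1 19 > Lab T/tier1 12 > Lab T/tier2 9 > Lab G/tier2 8 > Lab S/tier2 2.
Lab W/tier1 (28): +2 ; 23 left.
Fill Lab K tier1 block (7 at 25) ; 16 left.
Lab S/tier1 (24): +5 ; 11 left.
Lab W tier2 at 22: fill all 4 ; 7 left.
Lab K/tier2 (21): +6 ; 1 left.
Lab G/tier1: +1 of 5 at 19; pool empty.
Total = 28×2 + 25×7 + 24×5 + 22×4 + 21×6 + 19×1 = 584.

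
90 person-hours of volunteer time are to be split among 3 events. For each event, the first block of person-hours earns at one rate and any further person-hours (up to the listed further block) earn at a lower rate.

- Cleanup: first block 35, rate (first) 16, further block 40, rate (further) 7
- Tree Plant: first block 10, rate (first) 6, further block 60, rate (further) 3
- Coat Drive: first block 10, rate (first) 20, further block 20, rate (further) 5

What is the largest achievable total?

1070

Rank every tier by rate: Coat Drive/first 20 > Cleanup/first 16 > Cleanup/second 7 > Tree Plant/first 6 > Coat Drive/second 5 > Tree Plant/second 3.
Coat Drive first at 20: fill all 10 ; 80 left.
Cleanup first at 16: fill all 35 ; 45 left.
Cleanup second at 7: fill all 40 ; 5 left.
5 remain; put them into Tree Plant first at 6.
Total = 20×10 + 16×35 + 7×40 + 6×5 = 1070.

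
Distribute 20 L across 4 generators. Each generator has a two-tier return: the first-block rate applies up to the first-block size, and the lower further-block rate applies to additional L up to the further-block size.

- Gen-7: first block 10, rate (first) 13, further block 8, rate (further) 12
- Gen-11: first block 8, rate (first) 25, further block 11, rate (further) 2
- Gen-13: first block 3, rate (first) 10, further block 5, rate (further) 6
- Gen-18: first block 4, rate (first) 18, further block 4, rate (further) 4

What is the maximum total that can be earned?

376

Treat each block as its own option and order by rate: Gen-11/tier1 25 > Gen-18/tier1 18 > Gen-7/tier1 13 > Gen-7/tier2 12 > Gen-13/tier1 10 > Gen-13/tier2 6 > Gen-18/tier2 4 > Gen-11/tier2 2.
Gen-11 tier1 at 25: fill all 8 → 12 left.
Gen-18/tier1 (18): +4 → 8 left.
Gen-7/tier1: +8 of 10 at 13; pool empty.
Total = 25×8 + 18×4 + 13×8 = 376.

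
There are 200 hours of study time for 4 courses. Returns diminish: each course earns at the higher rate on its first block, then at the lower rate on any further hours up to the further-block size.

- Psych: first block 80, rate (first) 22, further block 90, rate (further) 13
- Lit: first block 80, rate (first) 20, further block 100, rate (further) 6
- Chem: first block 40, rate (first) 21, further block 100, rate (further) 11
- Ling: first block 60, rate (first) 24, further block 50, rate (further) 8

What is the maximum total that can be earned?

4440

Order all 8 blocks by rate: Ling/T1 24 > Psych/T1 22 > Chem/T1 21 > Lit/T1 20 > Psych/T2 13 > Chem/T2 11 > Ling/T2 8 > Lit/T2 6.
Ling T1 at 24: fill all 60 → 140 left.
Psych T1 at 22: fill all 80 → 60 left.
Fill Chem T1 block (40 at 21) → 20 left.
20 remain; put them into Lit T1 at 20.
Total = 24×60 + 22×80 + 21×40 + 20×20 = 4440.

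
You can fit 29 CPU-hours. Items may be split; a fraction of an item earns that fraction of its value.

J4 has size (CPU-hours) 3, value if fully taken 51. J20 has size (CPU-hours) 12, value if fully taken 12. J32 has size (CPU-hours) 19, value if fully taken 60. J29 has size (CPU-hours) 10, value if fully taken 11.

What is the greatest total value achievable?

Best value per unit of size first: J4 51/3≈17, J32 60/19≈3.16, J29 11/10≈1.1, J20 12/12≈1.
All 3 CPU-hours of J4 fit (value 51) — 26 remain.
Take all of J32 (19 CPU-hours, value 60) — 7 CPU-hours left.
7 CPU-hours left: a 7/10 share of J29 gives 11×7/10 = 7.7.
Total value = 118.7.

118.7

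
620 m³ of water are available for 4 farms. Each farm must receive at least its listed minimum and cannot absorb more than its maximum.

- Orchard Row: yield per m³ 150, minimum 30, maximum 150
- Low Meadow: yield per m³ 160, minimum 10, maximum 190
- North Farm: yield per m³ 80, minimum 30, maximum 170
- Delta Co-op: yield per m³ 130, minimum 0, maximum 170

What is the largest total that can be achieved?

Meeting every minimum uses 30+10+30+0 = 70 m³, leaving 550.
Order the farms by yield per m³: Low Meadow 160 > Orchard Row 150 > Delta Co-op 130 > North Farm 80.
Give Low Meadow 180 more to hit its cap of 190 — 370 left.
Give Orchard Row 120 more to hit its cap of 150 — 250 left.
Delta Co-op: +170 to 170 (cap) — 80 left.
North Farm: +80 (room for 140) → 110. Pool exhausted.
Total = 150×150 + 160×190 + 80×110 + 130×170 = 83800.

83800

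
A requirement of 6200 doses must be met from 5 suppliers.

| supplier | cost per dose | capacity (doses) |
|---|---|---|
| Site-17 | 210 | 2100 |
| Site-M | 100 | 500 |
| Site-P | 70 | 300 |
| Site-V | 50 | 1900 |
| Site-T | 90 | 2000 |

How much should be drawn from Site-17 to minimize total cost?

Use suppliers in increasing cost order.
Site-V (50): use full 1900 → 4300 doses to go.
Take 300 from Site-P at 70 → need 4000 more.
Site-T at 90: take all 2000 doses → 2000 still needed.
Site-M at 100: take all 500 doses → 1500 still needed.
Site-17 (210): take the remaining 1500 → done.

1500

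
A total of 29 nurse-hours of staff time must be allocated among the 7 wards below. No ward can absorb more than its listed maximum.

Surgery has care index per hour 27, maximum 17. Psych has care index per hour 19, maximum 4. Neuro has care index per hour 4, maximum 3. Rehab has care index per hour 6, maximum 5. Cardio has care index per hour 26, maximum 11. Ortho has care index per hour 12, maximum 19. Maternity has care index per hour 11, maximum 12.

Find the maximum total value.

764

Highest care index per hour first: Surgery 27 > Cardio 26 > Psych 19 > Ortho 12 > Maternity 11 > Rehab 6 > Neuro 4.
Give Surgery 17 to hit its cap of 17 — 12 left.
Give Cardio 11 to hit its cap of 11 — 1 left.
Only 1 left; Psych takes them to reach 1.
Total = 27×17 + 19×1 + 26×11 = 764.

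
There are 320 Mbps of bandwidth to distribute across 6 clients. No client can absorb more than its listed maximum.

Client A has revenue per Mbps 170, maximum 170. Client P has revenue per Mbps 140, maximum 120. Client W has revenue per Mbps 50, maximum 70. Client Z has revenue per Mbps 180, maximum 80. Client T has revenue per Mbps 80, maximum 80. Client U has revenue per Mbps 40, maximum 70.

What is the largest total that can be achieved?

53100

Rank by revenue per Mbps: Client Z 180 > Client A 170 > Client P 140 > Client T 80 > Client W 50 > Client U 40.
Client Z: +80 to 80 (cap) ; 240 left.
Client A: +170 to 170 (cap) ; 70 left.
Client P: +70 (room for 120) → 70. Pool exhausted.
Total = 170×170 + 140×70 + 180×80 = 53100.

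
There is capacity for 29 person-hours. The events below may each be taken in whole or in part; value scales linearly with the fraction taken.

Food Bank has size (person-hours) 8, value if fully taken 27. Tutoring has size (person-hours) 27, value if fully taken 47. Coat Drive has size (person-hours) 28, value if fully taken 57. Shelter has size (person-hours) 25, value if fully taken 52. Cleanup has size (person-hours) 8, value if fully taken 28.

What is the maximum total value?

Best value per unit of size first: Cleanup 28/8≈3.5, Food Bank 27/8≈3.38, Shelter 52/25≈2.08, Coat Drive 57/28≈2.04, Tutoring 47/27≈1.74.
All 8 person-hours of Cleanup fit (value 28) — 21 remain.
All 8 person-hours of Food Bank fit (value 27) — 13 remain.
Fill the last 13 person-hours with part of Shelter: 13/25 of it earns 27.04.
Total value = 82.04.

82.04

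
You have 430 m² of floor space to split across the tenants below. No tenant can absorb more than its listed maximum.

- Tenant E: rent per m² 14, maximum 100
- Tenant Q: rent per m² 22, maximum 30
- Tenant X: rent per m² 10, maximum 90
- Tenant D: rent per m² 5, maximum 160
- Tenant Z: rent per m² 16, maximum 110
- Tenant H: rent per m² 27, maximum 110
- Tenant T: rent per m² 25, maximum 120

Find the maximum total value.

9230

Rank by rent per m²: Tenant H 27 > Tenant T 25 > Tenant Q 22 > Tenant Z 16 > Tenant E 14 > Tenant X 10 > Tenant D 5.
Tenant H takes 110 to reach its cap of 110 → 320 left.
Give Tenant T 120 to hit its cap of 120 → 200 left.
Give Tenant Q 30 to hit its cap of 30 → 170 left.
Tenant Z: +110 to 110 (cap) → 60 left.
Only 60 left; Tenant E takes them to reach 60.
Total = 14×60 + 22×30 + 16×110 + 27×110 + 25×120 = 9230.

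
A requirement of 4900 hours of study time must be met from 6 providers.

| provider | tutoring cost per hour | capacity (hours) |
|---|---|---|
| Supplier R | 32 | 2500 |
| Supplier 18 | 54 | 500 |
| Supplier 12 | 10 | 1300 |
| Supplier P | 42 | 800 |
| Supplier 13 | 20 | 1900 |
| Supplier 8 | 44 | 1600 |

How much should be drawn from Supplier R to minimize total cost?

1700

Cheapest first:
Supplier 12 at 10: take all 1300 hours — 3600 still needed.
Supplier 13 at 20: take all 1900 hours — 1700 still needed.
Supplier R at 32: take 1700 of its 2500 — requirement met.
Supplier P, Supplier 8, Supplier 18: unused.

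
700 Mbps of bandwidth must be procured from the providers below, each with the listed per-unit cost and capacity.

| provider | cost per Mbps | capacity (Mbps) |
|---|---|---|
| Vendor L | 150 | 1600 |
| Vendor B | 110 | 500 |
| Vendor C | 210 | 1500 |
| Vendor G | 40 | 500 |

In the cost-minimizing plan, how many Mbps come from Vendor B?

Cheapest first:
Take 500 from Vendor G at 40 → need 200 more.
Vendor B at 110: take 200 of its 500 → requirement met.
Vendor L, Vendor C: unused.

200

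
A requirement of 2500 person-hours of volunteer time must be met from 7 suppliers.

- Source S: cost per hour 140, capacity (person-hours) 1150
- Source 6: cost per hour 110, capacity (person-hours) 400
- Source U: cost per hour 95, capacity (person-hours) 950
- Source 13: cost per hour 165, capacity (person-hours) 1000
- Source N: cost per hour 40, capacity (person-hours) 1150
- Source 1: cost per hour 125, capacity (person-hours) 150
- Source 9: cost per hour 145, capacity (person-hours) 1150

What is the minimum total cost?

180250

Cheapest first:
Source N at 40: take all 1150 person-hours ; 1350 still needed.
Source U (95): use full 950 ; 400 person-hours to go.
Take 400 from Source 6 at 110 ; need 0 more.
Source 1, Source S, Source 9, Source 13: unused.
Cost = 1150×40 + 950×95 + 400×110 = 180250.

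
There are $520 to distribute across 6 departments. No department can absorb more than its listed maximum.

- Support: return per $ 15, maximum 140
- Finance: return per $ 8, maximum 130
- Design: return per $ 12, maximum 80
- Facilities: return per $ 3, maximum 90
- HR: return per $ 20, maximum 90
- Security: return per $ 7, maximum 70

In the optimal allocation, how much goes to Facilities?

Rank by return per $: HR 20 > Support 15 > Design 12 > Finance 8 > Security 7 > Facilities 3.
HR takes 90 to reach its cap of 90 — 430 left.
Support: +140 to 140 (cap) — 290 left.
Give Design 80 to hit its cap of 80 — 210 left.
Finance takes 130 to reach its cap of 130 — 80 left.
Security: +70 to 70 (cap) — 10 left.
Facilities has room for 90 but only 10 remain, so it gets 10.

10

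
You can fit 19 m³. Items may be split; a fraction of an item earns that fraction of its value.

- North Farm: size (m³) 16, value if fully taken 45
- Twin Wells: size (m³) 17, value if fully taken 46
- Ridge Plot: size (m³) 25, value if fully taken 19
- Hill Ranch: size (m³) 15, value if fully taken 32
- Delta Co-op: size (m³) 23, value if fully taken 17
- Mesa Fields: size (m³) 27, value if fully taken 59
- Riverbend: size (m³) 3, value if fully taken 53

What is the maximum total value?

98

Sort by value density: Riverbend 53/3≈17.7, North Farm 45/16≈2.81, Twin Wells 46/17≈2.71, Mesa Fields 59/27≈2.19, Hill Ranch 32/15≈2.13, Ridge Plot 19/25≈0.76, Delta Co-op 17/23≈0.739.
Riverbend: take in full, 3 m³ for value 53 — 16 left.
North Farm: take in full, 16 m³ for value 45 — 0 left.
Total value = 98.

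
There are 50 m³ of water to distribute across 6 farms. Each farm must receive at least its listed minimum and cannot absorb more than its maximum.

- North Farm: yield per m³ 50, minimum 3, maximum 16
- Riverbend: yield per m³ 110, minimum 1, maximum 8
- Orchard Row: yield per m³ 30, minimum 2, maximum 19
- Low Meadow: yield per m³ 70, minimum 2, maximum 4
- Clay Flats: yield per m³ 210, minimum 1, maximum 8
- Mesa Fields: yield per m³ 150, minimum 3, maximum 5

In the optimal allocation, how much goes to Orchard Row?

9

Meeting every minimum uses 3+1+2+2+1+3 = 12 m³, leaving 38.
Rank by yield per m³: Clay Flats 210 > Mesa Fields 150 > Riverbend 110 > Low Meadow 70 > North Farm 50 > Orchard Row 30.
Give Clay Flats 7 more to hit its cap of 8 ; 31 left.
Mesa Fields takes 2 more to reach its cap of 5 ; 29 left.
Riverbend takes 7 more to reach its cap of 8 ; 22 left.
Low Meadow takes 2 more to reach its cap of 4 ; 20 left.
North Farm takes 13 more to reach its cap of 16 ; 7 left.
Only 7 left; Orchard Row takes them to reach 9.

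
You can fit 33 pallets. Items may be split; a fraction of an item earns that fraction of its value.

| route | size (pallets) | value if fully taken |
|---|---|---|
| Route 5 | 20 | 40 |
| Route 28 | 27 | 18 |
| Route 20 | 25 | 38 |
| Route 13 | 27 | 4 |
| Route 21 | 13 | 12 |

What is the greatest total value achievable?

Best value per unit of size first: Route 5 40/20≈2, Route 20 38/25≈1.52, Route 21 12/13≈0.923, Route 28 18/27≈0.667, Route 13 4/27≈0.148.
Route 5: take in full, 20 pallets for value 40 — 13 left.
13 pallets left: a 13/25 share of Route 20 gives 38×13/25 = 19.76.
Total value = 59.76.

59.76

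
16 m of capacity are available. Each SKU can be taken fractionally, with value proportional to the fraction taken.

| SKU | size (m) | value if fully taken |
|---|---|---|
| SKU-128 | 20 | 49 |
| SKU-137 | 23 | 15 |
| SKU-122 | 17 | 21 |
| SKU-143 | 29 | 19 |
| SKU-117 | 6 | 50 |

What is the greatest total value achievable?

74.5

Best value per unit of size first: SKU-117 50/6≈8.33, SKU-128 49/20≈2.45, SKU-122 21/17≈1.24, SKU-143 19/29≈0.655, SKU-137 15/23≈0.652.
SKU-117: take in full, 6 m for value 50 → 10 left.
Only 10 m remain; take 10/20 of SKU-128 for value 49×10/20 = 24.5.
Total value = 74.5.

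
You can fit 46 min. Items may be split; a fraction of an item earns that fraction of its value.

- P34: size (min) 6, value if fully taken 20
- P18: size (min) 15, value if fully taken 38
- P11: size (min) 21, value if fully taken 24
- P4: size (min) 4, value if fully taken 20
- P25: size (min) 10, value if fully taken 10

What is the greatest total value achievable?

102

Rank by value-to-size ratio: P4 20/4≈5, P34 20/6≈3.33, P18 38/15≈2.53, P11 24/21≈1.14, P25 10/10≈1.
All 4 min of P4 fit (value 20) — 42 remain.
Take all of P34 (6 min, value 20) — 36 min left.
P18: take in full, 15 min for value 38 — 21 left.
P11: take in full, 21 min for value 24 — 0 left.
Total value = 102.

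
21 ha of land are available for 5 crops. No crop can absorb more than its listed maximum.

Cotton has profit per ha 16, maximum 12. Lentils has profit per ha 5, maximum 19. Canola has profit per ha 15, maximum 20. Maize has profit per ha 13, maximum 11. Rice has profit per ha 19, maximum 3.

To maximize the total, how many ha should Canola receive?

Highest profit per ha first: Rice 19 > Cotton 16 > Canola 15 > Maize 13 > Lentils 5.
Give Rice 3 to hit its cap of 3 ; 18 left.
Give Cotton 12 to hit its cap of 12 ; 6 left.
Canola has room for 20 but only 6 remain, so it gets 6.

6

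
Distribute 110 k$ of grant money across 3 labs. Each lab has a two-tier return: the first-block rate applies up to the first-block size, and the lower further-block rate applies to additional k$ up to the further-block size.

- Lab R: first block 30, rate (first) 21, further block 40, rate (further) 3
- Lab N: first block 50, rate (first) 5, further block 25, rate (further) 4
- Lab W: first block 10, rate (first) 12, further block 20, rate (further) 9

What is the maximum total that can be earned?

Rank every tier by rate: Lab R/T1 21 > Lab W/T1 12 > Lab W/T2 9 > Lab N/T1 5 > Lab N/T2 4 > Lab R/T2 3.
Lab R T1 at 21: fill all 30 ; 80 left.
Lab W T1 at 12: fill all 10 ; 70 left.
Lab W/T2 (9): +20 ; 50 left.
Fill Lab N T1 block (50 at 5) ; 0 left.
Total = 21×30 + 12×10 + 9×20 + 5×50 = 1180.

1180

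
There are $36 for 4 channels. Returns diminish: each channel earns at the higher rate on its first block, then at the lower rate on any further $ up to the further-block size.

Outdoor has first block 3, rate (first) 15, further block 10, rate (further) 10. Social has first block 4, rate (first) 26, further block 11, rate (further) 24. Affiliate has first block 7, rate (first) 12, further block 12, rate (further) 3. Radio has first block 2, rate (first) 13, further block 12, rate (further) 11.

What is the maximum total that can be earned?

Rank every tier by rate: Social/first 26 > Social/second 24 > Outdoor/first 15 > Radio/first 13 > Affiliate/first 12 > Radio/second 11 > Outdoor/second 10 > Affiliate/second 3.
Social first at 26: fill all 4 → 32 left.
Fill Social second block (11 at 24) → 21 left.
Outdoor first at 15: fill all 3 → 18 left.
Fill Radio first block (2 at 13) → 16 left.
Affiliate first at 12: fill all 7 → 9 left.
9 remain; put them into Radio second at 11.
Total = 26×4 + 24×11 + 15×3 + 13×2 + 12×7 + 11×9 = 622.

622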